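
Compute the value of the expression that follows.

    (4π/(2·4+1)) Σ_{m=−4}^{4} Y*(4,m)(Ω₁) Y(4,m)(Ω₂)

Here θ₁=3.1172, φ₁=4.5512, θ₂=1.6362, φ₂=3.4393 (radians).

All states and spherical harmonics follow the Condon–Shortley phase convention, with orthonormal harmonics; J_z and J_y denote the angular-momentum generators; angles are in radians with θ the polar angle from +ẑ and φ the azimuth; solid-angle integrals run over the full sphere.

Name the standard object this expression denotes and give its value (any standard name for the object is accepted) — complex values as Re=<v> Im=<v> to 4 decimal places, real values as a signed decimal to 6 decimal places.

Legendre polynomial (addition theorem), +0.353419

This sum is the spherical-harmonic addition theorem: it equals the Legendre polynomial P_l(cos γ) of the angle γ between the two directions.
Term-by-term m-sum for l=4 (normalisation 4π/9 = 1.396263):
  term(m=-4) = (-0.000000, -0.000000)   from Y*(Ω₁)=(0.000000, -0.000000), Y(Ω₂)=(0.162732, -0.407466)
  term(m=-3) = (-0.000001, -0.000000)   from Y*(Ω₁)=(-0.000008, -0.000016), Y(Ω₂)=(0.050962, -0.063321)
  term(m=-2) = (0.000234, -0.000306)   from Y*(Ω₁)=(-0.001132, 0.000378), Y(Ω₂)=(-0.267528, 0.181231)
  term(m=-1) = (-0.001871, -0.003787)   from Y*(Ω₁)=(0.007398, 0.045496), Y(Ω₂)=(-0.087607, 0.026880)
  term(m=+0) = (0.256394, 0.000000)   from Y*(Ω₁)=(0.843768, -0.000000), Y(Ω₂)=(0.303868, 0.000000)
  term(m=+1) = (-0.001871, 0.003787)   from Y*(Ω₁)=(-0.007398, 0.045496), Y(Ω₂)=(0.087607, 0.026880)
  term(m=+2) = (0.000234, 0.000306)   from Y*(Ω₁)=(-0.001132, -0.000378), Y(Ω₂)=(-0.267528, -0.181231)
  term(m=+3) = (-0.000001, 0.000000)   from Y*(Ω₁)=(0.000008, -0.000016), Y(Ω₂)=(-0.050962, -0.063321)
  term(m=+4) = (-0.000000, 0.000000)   from Y*(Ω₁)=(0.000000, 0.000000), Y(Ω₂)=(0.162732, 0.407466)
Total Σ_m = (0.253118, 0.000000). Multiply by 1.396263: (0.353419, 0.000000). P_4(cos γ) = 0.353419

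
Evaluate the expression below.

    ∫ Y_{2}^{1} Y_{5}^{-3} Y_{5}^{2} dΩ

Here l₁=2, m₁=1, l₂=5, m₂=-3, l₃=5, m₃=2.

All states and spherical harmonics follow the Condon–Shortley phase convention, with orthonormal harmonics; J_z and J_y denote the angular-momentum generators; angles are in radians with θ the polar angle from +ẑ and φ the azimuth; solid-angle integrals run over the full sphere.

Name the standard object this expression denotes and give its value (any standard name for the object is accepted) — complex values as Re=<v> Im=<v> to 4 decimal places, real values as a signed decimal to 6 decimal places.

This is a Gaunt coefficient — the integral of a triple product of spherical harmonics over the sphere.
m-sum 0 ✓  L=12 even ✓  3≤5≤7 ✓
Π(2lᵢ+1) = 5×11×11 = 605
triangle coeff Δ(2,5,5) = 1/38610
Σ_t [0,2]: t=0:+1/2880 t=1:−1/576 t=2:+1/2880 = -1/960
(3j)²=10/429 [(2 5 5; 0 0 0)], sign=+1
Σ_t [0,1]: t=0:+1/2880 t=1:−1/10080 = 1/4032
(3j)²=10/429 [(2 5 5; 1 -3 2)], sign=-1
⇒ 4πI² = 500/1521
I = (-1)√(500/1521/(4π)) = -0.16173926

Gaunt coefficient, -0.161739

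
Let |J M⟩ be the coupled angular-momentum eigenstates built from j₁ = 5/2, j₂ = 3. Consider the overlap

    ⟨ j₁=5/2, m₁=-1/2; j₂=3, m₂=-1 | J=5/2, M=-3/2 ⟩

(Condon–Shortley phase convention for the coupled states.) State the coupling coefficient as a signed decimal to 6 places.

√[6·3!2!3!/9! · 2!3!2!4!1!4!] = √(576/35)
  +(−1)^1/∏(1,2,2,1,0,2)! = -1/8  (running -1/8)
  +(−1)^2/∏(2,1,1,0,1,3)! = 1/12  (running -1/24)
⟨..|..⟩ = √(576/35)·(-1/24) = -0.169031

−√(1/35) = -0.169031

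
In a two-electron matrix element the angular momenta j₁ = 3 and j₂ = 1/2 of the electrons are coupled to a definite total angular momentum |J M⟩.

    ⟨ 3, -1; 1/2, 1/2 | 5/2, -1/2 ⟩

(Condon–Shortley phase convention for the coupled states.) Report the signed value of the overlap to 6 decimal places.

j₁+j₂−J=1  J+j₁−j₂=5  J−j₁+j₂=0  j₁+j₂+J+1=7
(j₁±m₁, j₂±m₂, J±M) = (2,4,1,0,2,3)
P² = 576/7
sum k=1..1:
  [1] −1/12 = -1/12
S = -1/12
C² = P²·S² = 4/7 ; C = -0.755929

-0.755929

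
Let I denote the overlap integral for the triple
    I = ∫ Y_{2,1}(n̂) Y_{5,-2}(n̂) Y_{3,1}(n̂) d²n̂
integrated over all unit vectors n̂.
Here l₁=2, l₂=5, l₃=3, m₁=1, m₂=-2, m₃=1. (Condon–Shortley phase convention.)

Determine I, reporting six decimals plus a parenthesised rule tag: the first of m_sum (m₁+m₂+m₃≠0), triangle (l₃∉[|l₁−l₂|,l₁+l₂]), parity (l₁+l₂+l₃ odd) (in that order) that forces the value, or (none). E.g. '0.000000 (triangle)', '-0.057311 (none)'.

0.245532 (none)

Checks pass: Σm=0; 10 even; l₃=3∈[3,7].
(2·2+1)(2·5+1)(2·3+1) = 385
Δ: 4! 0! 6! / 11! → 1/2310
sum: t=2:+1/144 = 1/144
3j²(2 5 3; 0 0 0) = Δ·Π!·Σ² = 10/231  (sign -1)
sum: t=1:−1/288 = -1/288
3j²(2 5 3; 1 -2 1) = Δ·Π!·Σ² = 1/22  (sign -1)
combine: 4πI² = 385·10/231·1/22 = 25/33
take √, sign +1: I = 0.24553200
No selection rule forces the value: the integral is nonzero (none).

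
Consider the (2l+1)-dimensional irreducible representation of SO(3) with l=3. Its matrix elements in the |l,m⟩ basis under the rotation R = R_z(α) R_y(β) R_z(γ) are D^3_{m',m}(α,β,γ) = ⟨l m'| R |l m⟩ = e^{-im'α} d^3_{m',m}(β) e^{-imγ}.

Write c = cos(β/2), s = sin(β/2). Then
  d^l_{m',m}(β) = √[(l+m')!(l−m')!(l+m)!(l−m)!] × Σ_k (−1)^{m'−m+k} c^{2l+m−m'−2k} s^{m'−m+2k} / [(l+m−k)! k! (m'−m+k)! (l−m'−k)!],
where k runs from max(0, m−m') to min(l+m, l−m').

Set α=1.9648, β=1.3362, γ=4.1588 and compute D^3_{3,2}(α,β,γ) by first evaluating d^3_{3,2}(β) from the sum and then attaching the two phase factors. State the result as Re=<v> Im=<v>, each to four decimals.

Split into d^3_{3,2}(β=1.3362) × two z-phases.
With c≡cos(β/2)=0.785000 and s≡sin(β/2)=0.619496, N=[720·1·120·1]^{1/2}=293.938769
The bounds max(0,m−m')=0 and min(l+m,l−m')=0 give 1 term
  k=0: (−1)^1·293.9388/(120)·0.7850^5·0.6195^1 = -0.452337
d^3_{3,2}(1.3362) = -0.452337
D = (+0.925370+0.379065i)·(-0.452337)·(-0.447187-0.894440i) = +0.033818+0.451071i

Re=0.0338 Im=0.4511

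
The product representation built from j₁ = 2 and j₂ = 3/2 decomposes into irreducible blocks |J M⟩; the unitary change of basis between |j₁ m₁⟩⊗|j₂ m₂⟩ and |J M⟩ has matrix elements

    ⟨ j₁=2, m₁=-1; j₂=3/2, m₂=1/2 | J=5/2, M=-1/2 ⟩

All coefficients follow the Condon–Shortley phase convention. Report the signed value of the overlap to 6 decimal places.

−√(5/14) = -0.597614

j₁+j₂−J=1  J+j₁−j₂=3  J−j₁+j₂=2  j₁+j₂+J+1=7
(j₁±m₁, j₂±m₂, J±M) = (1,3,2,1,2,3)
P² = 72/35
sum k=0..1:
  [0] +1/12 = 1/12
  [1] −1/2 = -1/2
S = -5/12
C² = P²·S² = 5/14 ; C = -0.597614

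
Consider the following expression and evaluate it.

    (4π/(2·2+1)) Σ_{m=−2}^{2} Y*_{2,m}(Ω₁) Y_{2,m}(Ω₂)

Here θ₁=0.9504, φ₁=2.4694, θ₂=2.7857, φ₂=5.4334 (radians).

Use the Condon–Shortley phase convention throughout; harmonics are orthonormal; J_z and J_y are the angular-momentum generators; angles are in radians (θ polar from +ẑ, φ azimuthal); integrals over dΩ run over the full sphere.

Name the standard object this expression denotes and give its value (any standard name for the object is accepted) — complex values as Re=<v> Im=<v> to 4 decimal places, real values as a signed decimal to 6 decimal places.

Legendre polynomial (addition theorem), +0.518379

This sum is the spherical-harmonic addition theorem: it equals the Legendre polynomial P_l(cos γ) of the angle γ between the two directions.
Addition theorem: P_2(cos γ) = (4π/5) Σ_m Y*_{lm}(Ω₁) Y_{lm}(Ω₂), m = −2…2:
  m=-2: (0.057405, -0.249196) × (-0.006022, 0.046506) = (0.011243, 0.004170)  (running Σ = (0.011243, 0.004170))
  m=-1: (-0.285935, 0.227555) × (-0.166560, -0.189519) = (0.090751, 0.016288)  (running Σ = (0.101995, 0.020459))
  m=0: (0.004393, -0.000000) × (0.515916, 0.000000) = (0.002267, 0.000000)  (running Σ = (0.104262, 0.020459))
  m=1: (0.285935, 0.227555) × (0.166560, -0.189519) = (0.090751, -0.016288)  (running Σ = (0.195013, 0.004170))
  m=2: (0.057405, 0.249196) × (-0.006022, -0.046506) = (0.011243, -0.004170)  (running Σ = (0.206256, 0.000000))
Σ over m = (0.206256, 0.000000); ×(4π/5) → (0.518379, 0.000000). Real part: 0.518379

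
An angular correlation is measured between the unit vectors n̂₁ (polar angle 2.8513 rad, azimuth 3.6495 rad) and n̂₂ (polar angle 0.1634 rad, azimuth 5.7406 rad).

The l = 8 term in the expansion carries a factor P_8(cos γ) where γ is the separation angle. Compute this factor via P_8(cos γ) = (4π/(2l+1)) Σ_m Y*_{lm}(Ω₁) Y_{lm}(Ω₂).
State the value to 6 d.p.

Expand P_8 via completeness: Σ_{m} conj(Y_{8,m}) at Ω₁ times Y_{8,m} at Ω₂ —
  m=-8: Y*=-0.000014-0.000018i  Y=-0.000000-0.000000i  product -0.000000+0.000000i
  m=-7: Y*=-0.000285-0.000125i  Y=-0.000005-0.000004i  product +0.000000+0.000000i
  m=-6: Y*=-0.002632+0.000249i  Y=-0.000094-0.000011i  product +0.000000+0.000000i
  m=-5: Y*=-0.013289+0.009131i  Y=-0.000965+0.000441i  product +0.000009-0.000015i
  m=-4: Y*=-0.032228+0.064912i  Y=-0.004985+0.007294i  product -0.000313-0.000559i
  m=-3: Y*=+0.011084+0.235285i  Y=-0.003094+0.054268i  product -0.012803-0.000127i
  m=-2: Y*=+0.270439+0.436205i  Y=+0.109722+0.207892i  product -0.061010+0.104083i
  m=-1: Y*=+0.517853+0.288245i  Y=+0.538556+0.324722i  product +0.185294+0.323394i
  m=+0: Y*=-0.038436-0.000000i  Y=+0.667278+0.000000i  product -0.025647-0.000000i
  m=+1: Y*=-0.517853+0.288245i  Y=-0.538556+0.324722i  product +0.185294-0.323394i
  m=+2: Y*=+0.270439-0.436205i  Y=+0.109722-0.207892i  product -0.061010-0.104083i
  m=+3: Y*=-0.011084+0.235285i  Y=+0.003094+0.054268i  product -0.012803+0.000127i
  m=+4: Y*=-0.032228-0.064912i  Y=-0.004985-0.007294i  product -0.000313+0.000559i
  m=+5: Y*=+0.013289+0.009131i  Y=+0.000965+0.000441i  product +0.000009+0.000015i
  m=+6: Y*=-0.002632-0.000249i  Y=-0.000094+0.000011i  product +0.000000-0.000000i
  m=+7: Y*=+0.000285-0.000125i  Y=+0.000005-0.000004i  product +0.000000-0.000000i
  m=+8: Y*=-0.000014+0.000018i  Y=-0.000000+0.000000i  product -0.000000-0.000000i
Σ over m = +0.196706-0.000000i; ×(4π/17) → +0.145405-0.000000i. Real part: 0.145405

0.145405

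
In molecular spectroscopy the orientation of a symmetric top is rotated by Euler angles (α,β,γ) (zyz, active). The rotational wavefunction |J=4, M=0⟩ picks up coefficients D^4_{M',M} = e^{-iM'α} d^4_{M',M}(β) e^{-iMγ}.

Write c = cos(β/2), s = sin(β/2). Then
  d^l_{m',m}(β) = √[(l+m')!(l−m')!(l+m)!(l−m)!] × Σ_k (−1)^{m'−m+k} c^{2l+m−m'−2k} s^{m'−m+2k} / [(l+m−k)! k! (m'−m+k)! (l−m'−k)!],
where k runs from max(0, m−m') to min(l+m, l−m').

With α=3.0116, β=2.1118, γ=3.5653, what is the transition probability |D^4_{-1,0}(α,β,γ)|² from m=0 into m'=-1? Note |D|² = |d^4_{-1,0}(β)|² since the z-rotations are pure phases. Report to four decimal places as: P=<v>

D^4_{-1,0}(3.0116,2.1118,3.5653) = e^{-i·-1·3.0116}·d^4_{-1,0}(2.1118)·e^{-i·0·3.5653}. Compute d first:
c=cos(2.111800/2)=0.492445, s=sin(2.111800/2)=0.870344; N=√[6·120·24·24]=643.987578
k: max(0,(0)−(-1))=1 … min(4+(0),4−(-1))=4
  k=1: (−1)^0·643.9876/(144)·0.4924^7·0.8703^1 = +0.027334
  k=2: (−1)^1·643.9876/(24)·0.4924^5·0.8703^3 = -0.512302
  k=3: (−1)^2·643.9876/(24)·0.4924^3·0.8703^5 = +1.600268
  k=4: (−1)^3·643.9876/(144)·0.4924^1·0.8703^7 = -0.833121
d^4_{-1,0}(2.1118) = +0.027334 -0.512302 +1.600268 -0.833121 = +0.282179
|D^4_{-1,0}|² = |d^4_{-1,0}(β)|² = (+0.282179)² = 0.079625 (the z-rotation phases have unit modulus)

P=0.0796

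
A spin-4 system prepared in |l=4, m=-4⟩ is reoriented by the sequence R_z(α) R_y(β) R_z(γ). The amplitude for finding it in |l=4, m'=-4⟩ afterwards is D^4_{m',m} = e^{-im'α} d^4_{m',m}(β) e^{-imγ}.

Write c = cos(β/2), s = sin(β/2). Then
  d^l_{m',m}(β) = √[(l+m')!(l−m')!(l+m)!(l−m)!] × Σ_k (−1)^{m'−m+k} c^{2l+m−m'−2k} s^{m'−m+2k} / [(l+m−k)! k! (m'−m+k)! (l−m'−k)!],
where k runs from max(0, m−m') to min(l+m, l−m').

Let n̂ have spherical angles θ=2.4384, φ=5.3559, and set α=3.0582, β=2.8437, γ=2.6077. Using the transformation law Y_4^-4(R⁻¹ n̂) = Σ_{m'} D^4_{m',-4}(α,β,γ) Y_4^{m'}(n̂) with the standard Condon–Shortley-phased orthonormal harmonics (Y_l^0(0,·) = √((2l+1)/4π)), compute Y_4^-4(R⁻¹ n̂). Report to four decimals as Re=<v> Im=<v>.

Re=0.0047 Im=0.1791

Need the full column D^4_{m',-4} for m'=−4..4 at α=3.0582, β=2.8437, γ=2.6077.
cos(β/2)=0.148396, sin(β/2)=0.988928
d^4_{-4,-4}: single k=0 term ⇒ +0.000000;  D = -0.000000-0.000000i
d^4_{-3,-4}: single k=0 term ⇒ -0.000004;  D = -0.000003-0.000003i
d^4_{-2,-4}: single k=0 term ⇒ +0.000055;  D = -0.000037-0.000041i
d^4_{-1,-4}: single k=0 term ⇒ -0.000521;  D = -0.000314-0.000415i
d^4_{0,-4}: single k=0 term ⇒ +0.003881;  D = -0.002077-0.003278i
d^4_{1,-4}: single k=0 term ⇒ -0.023131;  D = -0.010710-0.020502i
d^4_{2,-4}: single k=0 term ⇒ +0.108997;  D = -0.042243-0.100478i
d^4_{3,-4}: single k=0 term ⇒ -0.388258;  D = -0.120140-0.369203i
d^4_{4,-4}: single k=0 term ⇒ +0.914781;  D = -0.209622-0.890440i
Y_4^{m'}(θ=2.4384,φ=5.3559) and Σ D·Y over m':
  (-0.0000-0.0000i)·(-0.0653-0.0416i)  (-0.0000-0.0000i)·(+0.2416-0.0909i)  (-0.0000-0.0000i)·(-0.1203+0.4127i)  (-0.0003-0.0004i)·(-0.1502-0.2003i)  (-0.0021-0.0033i)·(-0.2757+0.0000i)  (-0.0107-0.0205i)·(+0.1502-0.2003i)  (-0.0422-0.1005i)·(-0.1203-0.4127i)  (-0.1201-0.3692i)·(-0.2416-0.0909i)  (-0.2096-0.8904i)·(-0.0653+0.0416i)
Y_4^-4(R⁻¹ n̂) = +0.004659+0.179125i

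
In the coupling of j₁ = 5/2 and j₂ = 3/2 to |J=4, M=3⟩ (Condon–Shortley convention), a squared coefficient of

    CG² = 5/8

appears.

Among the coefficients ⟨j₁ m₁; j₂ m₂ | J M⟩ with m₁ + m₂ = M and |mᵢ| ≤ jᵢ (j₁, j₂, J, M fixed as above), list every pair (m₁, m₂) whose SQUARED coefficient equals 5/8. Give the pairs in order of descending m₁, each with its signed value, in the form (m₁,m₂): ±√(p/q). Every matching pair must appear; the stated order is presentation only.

(3/2,3/2): +√(5/8)

Admissible pairs with m₁+m₂ = M = 3: (3/2,3/2), (5/2,1/2)
  (m₁,m₂)=(5/2,1/2): CG² = 3/8, CG = +√(3/8)
  (m₁,m₂)=(3/2,3/2): CG² = 5/8, CG = +√(5/8)   ← matches the target
Pairs with CG² = 5/8: (3/2,3/2): +√(5/8)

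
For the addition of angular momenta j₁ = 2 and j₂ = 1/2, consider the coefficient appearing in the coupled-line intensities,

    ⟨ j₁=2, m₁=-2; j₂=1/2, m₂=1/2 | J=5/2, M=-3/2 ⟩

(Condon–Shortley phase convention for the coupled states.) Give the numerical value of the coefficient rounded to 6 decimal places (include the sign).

+√(1/5) ≈ +0.447214

j₁+j₂−J=0  J+j₁−j₂=4  J−j₁+j₂=1  j₁+j₂+J+1=6
(j₁±m₁, j₂±m₂, J±M) = (0,4,1,0,1,4)
P² = 576/5
sum k=0..0:
  [0] +1/24 = 1/24
S = 1/24
C² = P²·S² = 1/5 ; C = +0.447214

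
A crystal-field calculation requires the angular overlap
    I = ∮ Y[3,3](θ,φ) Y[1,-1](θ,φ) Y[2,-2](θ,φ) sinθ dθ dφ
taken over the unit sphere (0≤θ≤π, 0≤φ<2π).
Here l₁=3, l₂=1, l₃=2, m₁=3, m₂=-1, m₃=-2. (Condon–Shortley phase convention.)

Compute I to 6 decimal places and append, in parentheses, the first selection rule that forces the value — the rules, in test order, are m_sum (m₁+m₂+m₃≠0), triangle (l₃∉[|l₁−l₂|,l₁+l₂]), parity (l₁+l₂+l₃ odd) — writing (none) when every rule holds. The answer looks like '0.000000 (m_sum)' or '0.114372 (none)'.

Rules hold: Σm=0, L=6 even, 2≤2≤4.
N = 7·3·5 = 105
Δ = 2!·4!·0!/7! = 1/105
Racah Σ t=1..1: t=1:−1/4 = -1/4
⇒ 3j(3 1 2; 0 0 0)² = 3/35, sgn -1
Racah Σ t=0..0: t=0:+1/48 = 1/48
⇒ 3j(3 1 2; 3 -1 -2)² = 1/7, sgn +1
4πI² = N·(3j₀)²·(3jₘ)² = 9/7
I = -1·√(1.28571/4π) = -0.31986543
No selection rule forces the value: the integral is nonzero (none).

-0.319865 (none)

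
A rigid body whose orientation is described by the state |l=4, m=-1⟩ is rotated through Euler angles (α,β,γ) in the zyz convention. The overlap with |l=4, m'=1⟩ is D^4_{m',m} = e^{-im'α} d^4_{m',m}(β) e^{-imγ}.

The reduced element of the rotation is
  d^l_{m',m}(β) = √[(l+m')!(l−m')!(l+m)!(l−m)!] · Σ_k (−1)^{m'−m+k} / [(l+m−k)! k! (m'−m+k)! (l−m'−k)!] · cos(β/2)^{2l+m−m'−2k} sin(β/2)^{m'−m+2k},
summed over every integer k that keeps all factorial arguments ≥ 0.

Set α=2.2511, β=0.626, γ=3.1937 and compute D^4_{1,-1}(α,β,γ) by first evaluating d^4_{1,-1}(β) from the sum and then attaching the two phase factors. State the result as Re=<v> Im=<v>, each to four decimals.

Re=0.2902 Im=0.3995

D^4_{1,-1}(2.2511,0.6260,3.1937) = e^{-i·1·2.2511}·d^4_{1,-1}(0.6260)·e^{-i·-1·3.1937}. Compute d first:
Half-angle: c=0.951414, s=0.307914. N=√(120·6·6·120)=720.000000
The bounds max(0,m−m')=0 and min(l+m,l−m')=3 give 4 terms
  k=0: (−1)^2·720.0000/(72)·0.9514^6·0.3079^2 = +0.703197
  k=1: (−1)^3·720.0000/(24)·0.9514^4·0.3079^4 = -0.220963
  k=2: (−1)^4·720.0000/(48)·0.9514^2·0.3079^6 = +0.011572
  k=3: (−1)^5·720.0000/(720)·0.9514^0·0.3079^8 = -0.000081
d^4_{1,-1}(0.6260) = +0.703197 -0.220963 +0.011572 -0.000081 = +0.493726
D = (-0.629029-0.777382i)·(+0.493726)·(-0.998643-0.052084i) = +0.290156+0.399468i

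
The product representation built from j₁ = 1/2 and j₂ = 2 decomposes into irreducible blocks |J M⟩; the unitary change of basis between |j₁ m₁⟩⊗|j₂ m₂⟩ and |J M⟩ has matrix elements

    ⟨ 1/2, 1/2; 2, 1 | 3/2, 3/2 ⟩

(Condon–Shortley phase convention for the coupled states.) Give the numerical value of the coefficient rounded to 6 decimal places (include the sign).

triangle: 1!×0!×3!/5! = 6/120
(j±m)!: 1!×0!×3!×1!×3!×0! = 36
prefactor² = (2J+1)×Δ×N² = 36/5
  k=0: +1/(0!×1!×0!×3!×0!×0!) = 1/6
Σ = 1/6  ⇒  CG² = 36/5×(1/6)² = 1/5
CG = +√(1/5) = +0.447214

+0.447214  (= +√(1/5))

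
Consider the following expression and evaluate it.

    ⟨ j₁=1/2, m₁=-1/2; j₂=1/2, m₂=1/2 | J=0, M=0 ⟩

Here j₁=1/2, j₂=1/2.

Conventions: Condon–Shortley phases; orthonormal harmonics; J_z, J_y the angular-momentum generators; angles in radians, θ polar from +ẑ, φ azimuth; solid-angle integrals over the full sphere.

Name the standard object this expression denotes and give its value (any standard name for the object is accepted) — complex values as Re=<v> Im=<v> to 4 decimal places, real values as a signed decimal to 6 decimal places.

Clebsch–Gordan coefficient, −√(1/2) ≈ -0.707107

This is a Clebsch–Gordan (vector-coupling) coefficient.
√[1·1!0!0!/2! · 0!1!1!0!0!0!] = √(1/2)
  +(−1)^1/∏(1,0,0,0,0,0)! = -1  (running -1)
⟨..|..⟩ = √(1/2)·(-1) = -0.707107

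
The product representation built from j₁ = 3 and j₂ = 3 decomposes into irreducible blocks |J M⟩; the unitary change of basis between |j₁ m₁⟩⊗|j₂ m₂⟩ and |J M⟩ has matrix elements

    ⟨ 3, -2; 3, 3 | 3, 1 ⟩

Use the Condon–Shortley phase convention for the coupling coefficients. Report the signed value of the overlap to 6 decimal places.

−√(1/3) ≈ -0.577350

√[7·3!3!3!/10! · 1!5!6!0!4!2!] = √(1728)
  +(−1)^3/∏(3,0,2,3,1,0)! = -1/72  (running -1/72)
⟨..|..⟩ = √(1728)·(-1/72) = -0.577350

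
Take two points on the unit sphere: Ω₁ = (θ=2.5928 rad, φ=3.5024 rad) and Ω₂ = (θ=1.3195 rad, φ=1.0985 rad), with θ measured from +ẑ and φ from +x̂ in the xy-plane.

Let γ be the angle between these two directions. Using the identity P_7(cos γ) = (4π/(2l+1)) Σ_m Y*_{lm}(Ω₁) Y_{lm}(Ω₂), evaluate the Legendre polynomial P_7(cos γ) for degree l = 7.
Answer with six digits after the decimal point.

-0.323127

Term-by-term m-sum for l=7 (normalisation 4π/15 = 0.837758):
  m=-7: Y*=+0.004291-0.003037i  Y=+0.065485-0.394535i  product -0.000917-0.001892i
  m=-6: Y*=+0.018004-0.026656i  Y=+0.366107-0.116393i  product +0.003489-0.011855i
  m=-5: Y*=+0.027724-0.116702i  Y=-0.043165-0.043624i  product -0.006288+0.003828i
  m=-4: Y*=-0.038118-0.297186i  Y=+0.110419-0.335007i  product -0.103768-0.020045i
  m=-3: Y*=-0.226379-0.426084i  Y=+0.053068-0.008233i  product -0.015521-0.020748i
  m=-2: Y*=-0.291663-0.256642i  Y=-0.187072-0.258631i  product -0.011814+0.123444i
  m=-1: Y*=+0.110793+0.041805i  Y=+0.043801-0.085740i  product +0.008437-0.007668i
  m=+0: Y*=+0.433260-0.000000i  Y=-0.306838+0.000000i  product -0.132941+0.000000i
  m=+1: Y*=-0.110793+0.041805i  Y=-0.043801-0.085740i  product +0.008437+0.007668i
  m=+2: Y*=-0.291663+0.256642i  Y=-0.187072+0.258631i  product -0.011814-0.123444i
  m=+3: Y*=+0.226379-0.426084i  Y=-0.053068-0.008233i  product -0.015521+0.020748i
  m=+4: Y*=-0.038118+0.297186i  Y=+0.110419+0.335007i  product -0.103768+0.020045i
  m=+5: Y*=-0.027724-0.116702i  Y=+0.043165-0.043624i  product -0.006288-0.003828i
  m=+6: Y*=+0.018004+0.026656i  Y=+0.366107+0.116393i  product +0.003489+0.011855i
  m=+7: Y*=-0.004291-0.003037i  Y=-0.065485-0.394535i  product -0.000917+0.001892i
Accumulated sum -0.385705-0.000000i; after 4π/(2l+1) scaling, -0.323127-0.000000i ⇒ P_7 = -0.323127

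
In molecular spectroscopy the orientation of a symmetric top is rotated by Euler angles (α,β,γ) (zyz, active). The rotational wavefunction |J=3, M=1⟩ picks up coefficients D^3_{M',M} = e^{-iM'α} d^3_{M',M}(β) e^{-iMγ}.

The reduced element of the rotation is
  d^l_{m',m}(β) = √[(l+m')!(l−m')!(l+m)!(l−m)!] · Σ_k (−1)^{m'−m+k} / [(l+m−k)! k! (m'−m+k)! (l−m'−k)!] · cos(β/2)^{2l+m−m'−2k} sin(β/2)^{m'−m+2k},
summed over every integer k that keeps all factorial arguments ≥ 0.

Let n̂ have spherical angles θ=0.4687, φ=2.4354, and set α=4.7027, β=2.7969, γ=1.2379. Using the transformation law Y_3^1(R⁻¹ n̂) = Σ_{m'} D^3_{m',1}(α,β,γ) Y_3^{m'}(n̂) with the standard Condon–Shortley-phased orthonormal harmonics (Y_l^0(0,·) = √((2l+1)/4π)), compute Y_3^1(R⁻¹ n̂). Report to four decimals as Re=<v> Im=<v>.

Need the full column D^3_{m',1} for m'=−3..3 at α=4.7027, β=2.7969, γ=1.2379.
cos(β/2)=0.171494, sin(β/2)=0.985185
d^3_{-3,1}: single k=4 term ⇒ +0.107304;  D = +0.102389+0.032103i
d^3_{-2,1}: k∈[3..4] ⇒ +0.030502 -0.503314 = -0.472812;  D = +0.145819-0.449764i
d^3_{-1,1}: k∈[2..4] ⇒ +0.005037 -0.221647 +0.914338 = +0.697729;  D = -0.661602-0.221605i
d^3_{0,1}: k∈[1..3] ⇒ +0.000506 -0.050120 +0.551353 = +0.501739;  D = +0.163959-0.474193i
d^3_{1,1}: k∈[0..2] ⇒ +0.000025 -0.006716 +0.166235 = +0.159544;  D = +0.150273+0.053595i
d^3_{2,1}: k∈[0..1] ⇒ -0.000462 +0.030502 = +0.030040;  D = -0.010365+0.028195i
d^3_{3,1}: single k=0 term ⇒ +0.003251;  D = -0.003041-0.001151i
Y_3^{m'}(θ=0.4687,φ=2.4354) and Σ D·Y over m':
  (+0.1024+0.0321i)·(+0.0200-0.0328i)  (+0.1458-0.4498i)·(+0.0293+0.1837i)  (-0.6616-0.2216i)·(-0.3310-0.2823i)  (+0.1640-0.4742i)·(+0.3262+0.0000i)  (+0.1503+0.0536i)·(+0.3310-0.2823i)  (-0.0104+0.0282i)·(+0.0293-0.1837i)  (-0.0030-0.0012i)·(-0.0200-0.0328i)
Y_3^1(R⁻¹ n̂) = +0.369673+0.094482i

Re=0.3697 Im=0.0945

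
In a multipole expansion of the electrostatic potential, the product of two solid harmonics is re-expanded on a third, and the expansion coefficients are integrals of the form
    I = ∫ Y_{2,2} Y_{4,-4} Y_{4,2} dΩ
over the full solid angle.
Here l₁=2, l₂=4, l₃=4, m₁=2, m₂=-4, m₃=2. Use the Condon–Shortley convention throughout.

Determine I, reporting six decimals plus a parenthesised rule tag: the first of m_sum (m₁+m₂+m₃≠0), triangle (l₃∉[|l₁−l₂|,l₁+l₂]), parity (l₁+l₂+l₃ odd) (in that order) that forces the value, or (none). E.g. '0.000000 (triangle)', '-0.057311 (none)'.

-0.106180 (none)

Rules hold: Σm=0, L=10 even, 2≤4≤6.
N = 5·9·9 = 405
Δ = 2!·2!·6!/11! = 1/13860
Racah Σ t=0..2: t=0:+1/192 t=1:−1/36 t=2:+1/192 = -5/288
⇒ 3j(2 4 4; 0 0 0)² = 20/693, sgn -1
Racah Σ t=0..0: t=0:+1/2880 = 1/2880
⇒ 3j(2 4 4; 2 -4 2)² = 2/165, sgn +1
4πI² = N·(3j₀)²·(3jₘ)² = 120/847
I = -1·√(0.141677/4π) = -0.10618031
No selection rule forces the value: the integral is nonzero (none).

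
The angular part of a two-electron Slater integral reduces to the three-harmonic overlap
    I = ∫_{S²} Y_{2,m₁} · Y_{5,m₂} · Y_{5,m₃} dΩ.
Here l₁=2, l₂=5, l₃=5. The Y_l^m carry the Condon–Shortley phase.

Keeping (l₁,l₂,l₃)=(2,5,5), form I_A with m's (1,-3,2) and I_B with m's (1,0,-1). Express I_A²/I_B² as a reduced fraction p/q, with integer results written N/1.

Same 2,5,5: normalisation and zero-m 3j drop out of the ratio.
A: Δ: 2! 2! 8! / 13! → 1/38610; sum: t=0:+1/2880 t=1:−1/10080 = 1/4032; 3j²(2 5 5; 1 -3 2) = Δ·Π!·Σ² = 10/429  (sign -1)
B: Δ: 2! 2! 8! / 13! → 1/38610; sum: t=0:+1/1440 t=1:−1/1152 = -1/5760; 3j²(2 5 5; 1 0 -1) = Δ·Π!·Σ² = 1/858  (sign -1)
I_A²/I_B² = (10/429)/(1/858) = 20/1

20/1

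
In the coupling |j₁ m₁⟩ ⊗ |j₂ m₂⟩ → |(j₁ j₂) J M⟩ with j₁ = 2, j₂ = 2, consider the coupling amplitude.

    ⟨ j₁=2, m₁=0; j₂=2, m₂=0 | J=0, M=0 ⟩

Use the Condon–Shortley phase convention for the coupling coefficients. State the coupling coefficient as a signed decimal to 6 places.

+0.447214

j₁+j₂−J=4  J+j₁−j₂=0  J−j₁+j₂=0  j₁+j₂+J+1=5
(j₁±m₁, j₂±m₂, J±M) = (2,2,2,2,0,0)
P² = 16/5
sum k=2..2:
  [2] +1/4 = 1/4
S = 1/4
C² = P²·S² = 1/5 ; C = +0.447214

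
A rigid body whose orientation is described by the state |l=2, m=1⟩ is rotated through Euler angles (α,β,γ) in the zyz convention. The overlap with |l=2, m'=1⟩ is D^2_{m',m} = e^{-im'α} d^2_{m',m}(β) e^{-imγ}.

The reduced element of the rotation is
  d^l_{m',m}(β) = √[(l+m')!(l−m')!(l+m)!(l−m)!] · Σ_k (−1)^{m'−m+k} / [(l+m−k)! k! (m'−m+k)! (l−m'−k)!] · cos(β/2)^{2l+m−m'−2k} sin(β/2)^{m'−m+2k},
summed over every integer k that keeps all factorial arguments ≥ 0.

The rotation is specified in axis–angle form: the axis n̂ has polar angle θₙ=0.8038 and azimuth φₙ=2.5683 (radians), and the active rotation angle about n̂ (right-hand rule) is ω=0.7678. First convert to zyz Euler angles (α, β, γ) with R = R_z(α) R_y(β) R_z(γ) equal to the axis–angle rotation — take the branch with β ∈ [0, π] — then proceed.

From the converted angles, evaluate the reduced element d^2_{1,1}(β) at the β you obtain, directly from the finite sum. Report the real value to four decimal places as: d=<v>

d=0.6575

Axis–angle → zyz. n̂ = (sinθₙcosφₙ, sinθₙsinφₙ, cosθₙ) = (-0.604885, +0.390528, +0.693976), ω = 0.7678.
R = I cosω + sinω [n̂]ₓ + (1−cosω) n̂n̂ᵀ gives
  R = [+0.822093, -0.548279, +0.153471; +0.415729, +0.762229, +0.496162; -0.389015, -0.344089, +0.854559]
β = atan2(√(R₁₃²+R₂₃²), R₃₃) = 0.546096; α = atan2(R₂₃, R₁₃) mod 2π = 1.270815; γ = atan2(R₃₂, −R₃₁) mod 2π = 5.558993
d^2_{1,1}(β=0.5461) via the finite sum:
Half-angle: c=0.962953, s=0.269668. N=√(6·1·6·1)=6.000000
The bounds max(0,m−m')=0 and min(l+m,l−m')=1 give 2 terms
  k=0: (−1)^0·6.0000/(6)·0.9630^4·0.2697^0 = +0.859847
  k=1: (−1)^1·6.0000/(2)·0.9630^2·0.2697^2 = -0.202297
d^2_{1,1}(0.5461) = +0.859847 -0.202297 = +0.657550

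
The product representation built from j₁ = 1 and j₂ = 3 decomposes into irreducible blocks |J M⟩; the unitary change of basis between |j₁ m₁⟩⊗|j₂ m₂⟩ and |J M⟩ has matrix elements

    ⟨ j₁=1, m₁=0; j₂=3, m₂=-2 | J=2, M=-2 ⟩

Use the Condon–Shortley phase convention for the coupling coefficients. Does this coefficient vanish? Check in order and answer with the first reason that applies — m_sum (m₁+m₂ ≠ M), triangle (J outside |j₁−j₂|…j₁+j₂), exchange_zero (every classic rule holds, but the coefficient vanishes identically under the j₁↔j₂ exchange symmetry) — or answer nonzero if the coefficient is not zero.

m-sum: m₁+m₂ = 0+(-2) = -2, M = -2  ✓
triangle: |j₁−j₂| = 2 ≤ J = 2 ≤ j₁+j₂ = 4  ✓
exchange: j₁≠j₂ or m₁≠m₂ — the exchange symmetry imposes no constraint here
value check: CG = −√(5/21) = -0.487950 ≠ 0

nonzero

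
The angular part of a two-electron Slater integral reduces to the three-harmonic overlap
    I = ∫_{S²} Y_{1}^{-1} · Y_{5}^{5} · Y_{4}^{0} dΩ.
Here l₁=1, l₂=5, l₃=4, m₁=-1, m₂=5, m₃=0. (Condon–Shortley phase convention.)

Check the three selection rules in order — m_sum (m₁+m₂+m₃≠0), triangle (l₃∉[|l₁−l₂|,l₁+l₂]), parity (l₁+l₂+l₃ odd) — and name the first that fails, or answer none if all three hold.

azimuthal sum: -1 + 5 + 0 = 4  ✗
4 ≤ 4 ≤ 6 (triangle on l)
L = 1 + 5 + 4 = 10 (even)

m_sum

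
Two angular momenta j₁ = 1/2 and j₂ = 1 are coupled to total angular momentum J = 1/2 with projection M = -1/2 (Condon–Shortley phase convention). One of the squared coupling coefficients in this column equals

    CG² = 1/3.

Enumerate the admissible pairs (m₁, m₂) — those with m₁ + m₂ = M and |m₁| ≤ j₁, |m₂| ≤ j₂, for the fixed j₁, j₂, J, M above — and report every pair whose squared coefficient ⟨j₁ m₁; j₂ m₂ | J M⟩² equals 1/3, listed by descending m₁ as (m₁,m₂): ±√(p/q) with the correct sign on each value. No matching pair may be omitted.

Admissible pairs with m₁+m₂ = M = -1/2: (-1/2,0), (1/2,-1)
  (m₁,m₂)=(1/2,-1): CG² = 2/3, CG = +√(2/3)
  (m₁,m₂)=(-1/2,0): CG² = 1/3, CG = −√(1/3)   ← matches the target
Pairs with CG² = 1/3: (-1/2,0): −√(1/3)

(-1/2,0): −√(1/3)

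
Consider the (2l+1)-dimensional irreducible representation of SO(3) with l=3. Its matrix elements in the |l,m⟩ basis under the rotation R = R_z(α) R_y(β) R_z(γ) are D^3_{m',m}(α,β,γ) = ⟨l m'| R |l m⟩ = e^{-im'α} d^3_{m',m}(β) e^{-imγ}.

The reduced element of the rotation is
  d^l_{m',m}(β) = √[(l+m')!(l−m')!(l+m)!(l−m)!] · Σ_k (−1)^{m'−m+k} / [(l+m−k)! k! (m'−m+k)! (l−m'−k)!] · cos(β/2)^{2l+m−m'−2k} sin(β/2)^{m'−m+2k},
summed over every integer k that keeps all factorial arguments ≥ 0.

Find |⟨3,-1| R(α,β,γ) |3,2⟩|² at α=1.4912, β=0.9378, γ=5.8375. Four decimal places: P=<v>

P=0.1305

First d^3_{-1,2}(β=0.9378), then the phase factors e^{-i(-1)α} and e^{-i(2)γ}:
c=cos(0.937800/2)=0.892066, s=sin(0.937800/2)=0.451905; N=√[2·24·120·1]=75.894664
k∈{3,4} keeps every argument non-negative
  k=3: (−1)^0·75.8947/(12)·0.8921^3·0.4519^3 = +0.414346
  k=4: (−1)^1·75.8947/(24)·0.8921^1·0.4519^5 = -0.053166
d^3_{-1,2}(0.9378) = +0.414346 -0.053166 = +0.361180
|D^3_{-1,2}|² = |d^3_{-1,2}(β)|² = (+0.361180)² = 0.130451 (the z-rotation phases have unit modulus)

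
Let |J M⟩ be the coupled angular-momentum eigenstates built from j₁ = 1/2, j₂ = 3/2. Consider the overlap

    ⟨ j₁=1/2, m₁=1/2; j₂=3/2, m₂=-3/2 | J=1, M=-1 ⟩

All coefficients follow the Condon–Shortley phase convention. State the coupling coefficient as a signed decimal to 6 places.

+0.866025

j₁+j₂−J=1  J+j₁−j₂=0  J−j₁+j₂=2  j₁+j₂+J+1=4
(j₁±m₁, j₂±m₂, J±M) = (1,0,0,3,0,2)
P² = 3
sum k=0..0:
  [0] +1/2 = 1/2
S = 1/2
C² = P²·S² = 3/4 ; C = +0.866025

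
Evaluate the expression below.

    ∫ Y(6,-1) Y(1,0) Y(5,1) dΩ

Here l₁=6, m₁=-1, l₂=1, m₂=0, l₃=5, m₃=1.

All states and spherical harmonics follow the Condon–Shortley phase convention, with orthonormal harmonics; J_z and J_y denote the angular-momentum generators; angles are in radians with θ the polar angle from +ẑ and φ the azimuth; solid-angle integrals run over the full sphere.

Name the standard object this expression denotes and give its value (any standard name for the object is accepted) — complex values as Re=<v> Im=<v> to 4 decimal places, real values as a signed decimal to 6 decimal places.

This is a Gaunt coefficient — the integral of a triple product of spherical harmonics over the sphere.
Checks pass: Σm=0; 12 even; l₃=5∈[5,7].
(2·6+1)(2·1+1)(2·5+1) = 429
Δ: 2! 10! 0! / 13! → 1/858
sum: t=1:−1/14400 = -1/14400
3j²(6 1 5; 0 0 0) = Δ·Π!·Σ² = 6/143  (sign +1)
sum: t=1:−1/17280 = -1/17280
3j²(6 1 5; -1 0 1) = Δ·Π!·Σ² = 35/858  (sign -1)
combine: 4πI² = 429·6/143·35/858 = 105/143
take √, sign -1: I = -0.24172507

Gaunt coefficient, -0.241725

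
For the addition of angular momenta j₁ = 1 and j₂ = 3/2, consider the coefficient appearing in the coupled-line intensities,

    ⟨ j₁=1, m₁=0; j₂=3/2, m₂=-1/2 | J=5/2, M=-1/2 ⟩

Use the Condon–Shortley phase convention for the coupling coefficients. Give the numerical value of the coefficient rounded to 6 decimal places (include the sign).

+√(3/5) = +0.774597

triangle: 0!*2!*3!/6! = 12/720
(j±m)!: 1!*1!*1!*2!*2!*3! = 24
prefactor² = (2J+1)*Δ*N² = 12/5
  k=0: +1/(0!*0!*1!*1!*1!*2!) = 1/2
Σ = 1/2  ⇒  CG² = 12/5*(1/2)² = 3/5
CG = +√(3/5) = +0.774597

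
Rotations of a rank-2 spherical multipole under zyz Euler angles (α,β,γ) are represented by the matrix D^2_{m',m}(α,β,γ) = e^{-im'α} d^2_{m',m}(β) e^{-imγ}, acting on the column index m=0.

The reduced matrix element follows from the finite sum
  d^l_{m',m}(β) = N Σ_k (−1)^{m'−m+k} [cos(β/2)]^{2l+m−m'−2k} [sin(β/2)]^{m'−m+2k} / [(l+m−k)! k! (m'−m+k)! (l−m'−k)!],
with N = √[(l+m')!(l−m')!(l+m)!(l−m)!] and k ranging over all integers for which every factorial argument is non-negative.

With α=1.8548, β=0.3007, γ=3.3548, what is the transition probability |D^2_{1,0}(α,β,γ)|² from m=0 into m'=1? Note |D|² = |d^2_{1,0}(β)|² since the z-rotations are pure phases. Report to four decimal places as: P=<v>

P=0.1200

D^2_{1,0}(1.8548,0.3007,3.3548) = e^{-i·1·1.8548}·d^2_{1,0}(0.3007)·e^{-i·0·3.3548}. Compute d first:
Half-angle: c=0.988719, s=0.149784. N=√(6·1·2·2)=4.898979
Admissible k: 0..1 (factorial args all ≥0)
  k=0: (−1)^1·4.8990/(2)·0.9887^3·0.1498^1 = -0.354617
  k=1: (−1)^2·4.8990/(2)·0.9887^1·0.1498^3 = +0.008139
d^2_{1,0}(0.3007) = -0.354617 +0.008139 = -0.346479
|D^2_{1,0}|² = |d^2_{1,0}(β)|² = (-0.346479)² = 0.120048 (the z-rotation phases have unit modulus)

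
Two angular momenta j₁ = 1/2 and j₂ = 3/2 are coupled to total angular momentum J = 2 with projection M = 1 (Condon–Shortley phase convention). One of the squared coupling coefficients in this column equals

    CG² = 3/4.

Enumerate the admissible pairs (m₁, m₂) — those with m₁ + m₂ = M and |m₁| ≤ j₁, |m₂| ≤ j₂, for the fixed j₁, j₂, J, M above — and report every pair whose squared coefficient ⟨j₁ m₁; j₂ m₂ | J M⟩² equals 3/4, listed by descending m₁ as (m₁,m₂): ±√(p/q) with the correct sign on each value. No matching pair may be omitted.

Admissible pairs with m₁+m₂ = M = 1: (-1/2,3/2), (1/2,1/2)
  (m₁,m₂)=(1/2,1/2): CG² = 3/4, CG = +√(3/4)   ← matches the target
  (m₁,m₂)=(-1/2,3/2): CG² = 1/4, CG = +√(1/4)
Pairs with CG² = 3/4: (1/2,1/2): +√(3/4)

(1/2,1/2): +√(3/4)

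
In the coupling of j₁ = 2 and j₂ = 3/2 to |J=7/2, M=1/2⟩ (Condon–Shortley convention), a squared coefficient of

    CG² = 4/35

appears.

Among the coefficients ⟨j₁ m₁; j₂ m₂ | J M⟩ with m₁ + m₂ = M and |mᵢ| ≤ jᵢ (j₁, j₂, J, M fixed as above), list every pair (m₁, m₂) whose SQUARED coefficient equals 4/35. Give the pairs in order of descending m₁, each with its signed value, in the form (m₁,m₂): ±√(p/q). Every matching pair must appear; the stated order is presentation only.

Admissible pairs with m₁+m₂ = M = 1/2: (-1,3/2), (0,1/2), (1,-1/2), (2,-3/2)
  (m₁,m₂)=(2,-3/2): CG² = 1/35, CG = +√(1/35)
  (m₁,m₂)=(1,-1/2): CG² = 12/35, CG = +√(12/35)
  (m₁,m₂)=(0,1/2): CG² = 18/35, CG = +√(18/35)
  (m₁,m₂)=(-1,3/2): CG² = 4/35, CG = +√(4/35)   ← matches the target
Pairs with CG² = 4/35: (-1,3/2): +√(4/35)

(-1,3/2): +√(4/35)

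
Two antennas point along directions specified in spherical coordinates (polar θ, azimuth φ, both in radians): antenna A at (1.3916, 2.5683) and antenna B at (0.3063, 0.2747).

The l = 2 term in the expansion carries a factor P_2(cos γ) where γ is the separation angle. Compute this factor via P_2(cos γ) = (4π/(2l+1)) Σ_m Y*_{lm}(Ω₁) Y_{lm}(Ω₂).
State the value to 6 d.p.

-0.498961

Expand P_2 via completeness: Σ_{m} conj(Y_{2,m}) at Ω₁ times Y_{2,m} at Ω₂ —
  m=-2: Y*=0.15394 - 0.34085j  Y=0.02995 - 0.01834j  product -0.00164 - 0.01303j
  m=-1: Y*=-0.11383 + 0.07349j  Y=0.21378 - 0.06025j  product -0.01991 + 0.02257j
  m=+0: Y*=-0.28533 + 0.00000j  Y=0.54475 + 0.00000j  product -0.15544 + 0.00000j
  m=+1: Y*=0.11383 + 0.07349j  Y=-0.21378 - 0.06025j  product -0.01991 - 0.02257j
  m=+2: Y*=0.15394 + 0.34085j  Y=0.02995 + 0.01834j  product -0.00164 + 0.01303j
Accumulated sum -0.19853 + 0.00000j; after 4π/(2l+1) scaling, -0.49896 + 0.00000j ⇒ P_2 = -0.498961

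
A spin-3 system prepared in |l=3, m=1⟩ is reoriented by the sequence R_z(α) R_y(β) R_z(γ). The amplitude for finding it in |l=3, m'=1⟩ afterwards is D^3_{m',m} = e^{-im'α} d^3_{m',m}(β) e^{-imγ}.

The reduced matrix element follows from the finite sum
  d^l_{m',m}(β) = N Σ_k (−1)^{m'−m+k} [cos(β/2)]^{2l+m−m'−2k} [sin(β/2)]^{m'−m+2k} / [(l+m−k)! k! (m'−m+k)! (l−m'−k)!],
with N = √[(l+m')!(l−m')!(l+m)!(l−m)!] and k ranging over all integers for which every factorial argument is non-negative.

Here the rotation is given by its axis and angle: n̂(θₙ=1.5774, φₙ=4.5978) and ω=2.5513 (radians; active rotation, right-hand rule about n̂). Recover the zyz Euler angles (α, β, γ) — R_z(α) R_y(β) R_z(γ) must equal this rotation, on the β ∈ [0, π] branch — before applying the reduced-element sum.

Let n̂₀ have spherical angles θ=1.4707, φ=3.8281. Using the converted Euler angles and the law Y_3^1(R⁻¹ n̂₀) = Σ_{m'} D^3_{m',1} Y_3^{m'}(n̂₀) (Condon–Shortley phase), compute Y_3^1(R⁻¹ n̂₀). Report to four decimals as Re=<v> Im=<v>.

Axis–angle → zyz. n̂ = (sinθₙcosφₙ, sinθₙsinφₙ, cosθₙ) = (-0.114336, -0.993420, -0.006604), ω = 2.5513.
R = I cosω + sinω [n̂]ₓ + (1−cosω) n̂n̂ᵀ gives
  R = [-0.806845, +0.211622, -0.551560; +0.204271, +0.975987, +0.075650; +0.554324, -0.051630, -0.830698]
β = atan2(√(R₁₃²+R₂₃²), R₃₃) = 2.551157; α = atan2(R₂₃, R₁₃) mod 2π = 3.005286; γ = atan2(R₃₂, −R₃₁) mod 2π = 3.234464
Need the full column D^3_{m',1} for m'=−3..3 at α=3.0053, β=2.5512, γ=3.2345.
cos(β/2)=0.290948, sin(β/2)=0.956739
d^3_{-3,1}: single k=4 term ⇒ +0.274695;  D = +0.240832-0.132127i
d^3_{-2,1}: k∈[3..4] ⇒ +0.136414 -0.737535 = -0.601122;  D = +0.561418-0.214842i
d^3_{-1,1}: k∈[2..4] ⇒ +0.039355 -0.567408 +0.766938 = +0.238885;  D = +0.232639-0.054269i
d^3_{0,1}: k∈[1..3] ⇒ +0.006910 -0.224151 +0.807929 = +0.590689;  D = -0.588143+0.054779i
d^3_{1,1}: k∈[0..2] ⇒ +0.000607 -0.052474 +0.425556 = +0.373689;  D = +0.373337+0.016226i
d^3_{2,1}: k∈[0..1] ⇒ -0.006308 +0.136414 = +0.130106;  D = -0.128010-0.023260i
d^3_{3,1}: single k=0 term ⇒ +0.025404;  D = +0.024145+0.007896i
Y_3^{m'}(θ=1.4707,φ=3.8281) and Σ D·Y over m':
  (+0.2408-0.1321i)·(+0.1930+0.3629i)  (+0.5614-0.2148i)·(+0.0199-0.0991i)  (+0.2326-0.0543i)·(+0.2363-0.1936i)  (-0.5881+0.0548i)·(-0.1100+0.0000i)  (+0.3733+0.0162i)·(-0.2363-0.1936i)  (-0.1280-0.0233i)·(+0.0199+0.0991i)  (+0.0241+0.0079i)·(-0.1930+0.3629i)
Y_3^1(R⁻¹ n̂) = +0.100599-0.143969i

Re=0.1006 Im=-0.1440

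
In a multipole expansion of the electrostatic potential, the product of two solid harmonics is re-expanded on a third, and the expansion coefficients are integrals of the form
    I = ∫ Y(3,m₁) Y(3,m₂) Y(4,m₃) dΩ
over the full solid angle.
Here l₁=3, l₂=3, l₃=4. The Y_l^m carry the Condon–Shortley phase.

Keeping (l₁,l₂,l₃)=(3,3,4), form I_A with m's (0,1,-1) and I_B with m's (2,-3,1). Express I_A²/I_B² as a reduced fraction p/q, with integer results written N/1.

1/2

l's match ⇒ only the (l;m) 3-j factors differ between A and B.
A: triangle coeff Δ(3,3,4) = 1/34650; Σ_t [0,2]: t=0:+1/288 t=1:−1/24 t=2:+1/48 = -5/288; (3j)²=5/462 [(3 3 4; 0 1 -1)], sign=+1
B: triangle coeff Δ(3,3,4) = 1/34650; Σ_t [0,0]: t=0:+1/288 = 1/288; (3j)²=5/231 [(3 3 4; 2 -3 1)], sign=-1
I_A²/I_B² = (5/462)/(5/231) = 1/2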